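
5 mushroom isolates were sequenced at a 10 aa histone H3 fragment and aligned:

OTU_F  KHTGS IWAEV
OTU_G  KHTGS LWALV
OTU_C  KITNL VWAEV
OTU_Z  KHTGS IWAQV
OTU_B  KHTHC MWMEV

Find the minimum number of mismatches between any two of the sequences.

1

Pairwise Hamming distances:
  OTU_F vs OTU_G: 2
  OTU_F vs OTU_C: 4
  OTU_F vs OTU_Z: 1
  OTU_F vs OTU_B: 4
  OTU_G vs OTU_C: 5
  OTU_G vs OTU_Z: 2
  OTU_G vs OTU_B: 5
  OTU_C vs OTU_Z: 5
  OTU_C vs OTU_B: 5
  OTU_Z vs OTU_B: 5
The smallest is 1, between OTU_F and OTU_Z.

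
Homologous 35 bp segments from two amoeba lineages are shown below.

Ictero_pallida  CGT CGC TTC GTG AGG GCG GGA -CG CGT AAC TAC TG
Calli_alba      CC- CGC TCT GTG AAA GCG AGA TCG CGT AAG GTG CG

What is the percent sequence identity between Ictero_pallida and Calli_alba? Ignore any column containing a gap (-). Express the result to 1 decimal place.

66.7%

Excluding the 2 gap columns leaves 33 comparable sites.
Differing sites — 2:G/C; 8:T/C; 9:C/T; 14:G/A; 15:G/A; 19:G/A; 30:C/G; 31:T/G; 32:A/T; 33:C/G; 34:T/C.
22 of the 33 comparable sites match, so the percent identity is 22/33 × 100 = 66.7%.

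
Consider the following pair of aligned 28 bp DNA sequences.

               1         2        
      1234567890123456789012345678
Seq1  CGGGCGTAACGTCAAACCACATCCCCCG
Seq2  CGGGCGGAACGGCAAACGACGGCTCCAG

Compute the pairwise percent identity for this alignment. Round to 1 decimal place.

Differing sites — 7:T/G; 12:T/G; 18:C/G; 21:A/G; 22:T/G; 24:C/T; 27:C/A.
21 of the 28 sites match, so the percent identity is 21/28 × 100 = 75.0%.

75.0%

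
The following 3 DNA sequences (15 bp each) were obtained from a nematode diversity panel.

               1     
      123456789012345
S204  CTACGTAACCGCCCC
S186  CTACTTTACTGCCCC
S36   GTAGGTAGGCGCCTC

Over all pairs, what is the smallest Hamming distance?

3

Pairwise Hamming distances:
  S204 vs S186: 3
  S204 vs S36: 5
  S186 vs S36: 8
The smallest is 3, between S204 and S186.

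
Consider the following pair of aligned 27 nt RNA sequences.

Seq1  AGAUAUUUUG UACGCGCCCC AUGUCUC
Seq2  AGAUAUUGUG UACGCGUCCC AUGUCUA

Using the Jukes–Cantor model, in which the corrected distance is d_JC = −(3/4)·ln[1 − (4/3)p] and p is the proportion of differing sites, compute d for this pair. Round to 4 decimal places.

The sequences differ at positions 8 (U/G), 17 (C/U), 27 (C/A).
p = 3/27 = 0.111111.
d = −0.75 · ln(1 − (4/3)·0.111111) = −0.75 · ln(0.851852) = −0.75 · (-0.160342) = 0.1203.

0.1203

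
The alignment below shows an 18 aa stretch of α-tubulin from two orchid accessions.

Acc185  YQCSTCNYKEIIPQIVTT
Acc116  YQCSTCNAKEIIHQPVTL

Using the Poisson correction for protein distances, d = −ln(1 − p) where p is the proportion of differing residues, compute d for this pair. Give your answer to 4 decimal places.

The sequences differ at positions 8 (Y/A), 13 (P/H), 15 (I/P), 18 (T/L).
p = 4/18 = 0.222222.
d = −ln(1 − 0.222222) = −ln(0.777778) = 0.2513.

0.2513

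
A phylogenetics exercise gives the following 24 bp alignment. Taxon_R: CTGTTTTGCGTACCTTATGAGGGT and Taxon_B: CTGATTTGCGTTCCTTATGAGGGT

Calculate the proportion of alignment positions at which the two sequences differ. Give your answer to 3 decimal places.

0.083

The sequences differ at positions 4 (T/A), 12 (A/T).
There are 2 differences over 24 sites, so p = 2/24 = 0.083.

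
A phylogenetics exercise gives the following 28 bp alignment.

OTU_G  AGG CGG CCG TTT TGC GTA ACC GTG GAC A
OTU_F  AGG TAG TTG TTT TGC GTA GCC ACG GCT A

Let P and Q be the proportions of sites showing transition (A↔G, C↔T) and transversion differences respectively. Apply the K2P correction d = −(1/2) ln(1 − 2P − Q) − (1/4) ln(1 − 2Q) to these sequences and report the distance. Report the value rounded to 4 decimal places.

The sequences differ at positions 4 (C/T, transition), 5 (G/A, transition), 7 (C/T, transition), 8 (C/T, transition), 19 (A/G, transition), 22 (G/A, transition), 23 (T/C, transition), 26 (A/C, transversion), 27 (C/T, transition).
Of the 9 differences, 8 transitions and 1 transversion over 28 sites: P = 8/28 = 0.285714, Q = 1/28 = 0.035714.
d = −0.5·ln(0.392858) − 0.25·ln(0.928572) = −0.5·(-0.934307) − 0.25·(-0.074107) = 0.4857.

0.4857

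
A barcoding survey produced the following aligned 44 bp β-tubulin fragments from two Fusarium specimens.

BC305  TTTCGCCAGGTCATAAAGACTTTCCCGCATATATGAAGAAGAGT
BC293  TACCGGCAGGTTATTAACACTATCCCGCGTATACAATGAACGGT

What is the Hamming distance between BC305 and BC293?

13

The sequences differ at positions 2 (T/A), 3 (T/C), 6 (C/G), 12 (C/T), 15 (A/T), 18 (G/C), 22 (T/A), 29 (A/G), 34 (T/C), 35 (G/A), 37 (A/T), 41 (G/C), 42 (A/G).
That gives 13 mismatches out of 44 aligned sites, so the Hamming distance is 13.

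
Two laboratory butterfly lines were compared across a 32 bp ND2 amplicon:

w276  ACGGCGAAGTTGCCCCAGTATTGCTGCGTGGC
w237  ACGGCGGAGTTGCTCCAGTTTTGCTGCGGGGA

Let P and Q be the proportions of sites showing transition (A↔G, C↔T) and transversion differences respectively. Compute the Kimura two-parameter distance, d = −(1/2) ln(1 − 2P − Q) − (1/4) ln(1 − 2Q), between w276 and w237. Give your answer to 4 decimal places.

Differing sites — 7:A/G (Ti); 14:C/T (Ti); 20:A/T (Tv); 29:T/G (Tv); 32:C/A (Tv).
Of the 5 differences, 2 transitions and 3 transversions over 32 sites: P = 2/32 = 0.062500, Q = 3/32 = 0.093750.
d = −0.5·ln(0.781250) − 0.25·ln(0.812500) = −0.5·(-0.246860) − 0.25·(-0.207639) = 0.1753.

0.1753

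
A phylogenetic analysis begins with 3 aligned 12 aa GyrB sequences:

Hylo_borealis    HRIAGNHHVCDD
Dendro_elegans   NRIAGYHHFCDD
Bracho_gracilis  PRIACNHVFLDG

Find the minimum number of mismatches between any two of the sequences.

3

Pairwise Hamming distances:
  Hylo_borealis vs Dendro_elegans: 3
  Hylo_borealis vs Bracho_gracilis: 6
  Dendro_elegans vs Bracho_gracilis: 6
The smallest is 3, between Hylo_borealis and Dendro_elegans.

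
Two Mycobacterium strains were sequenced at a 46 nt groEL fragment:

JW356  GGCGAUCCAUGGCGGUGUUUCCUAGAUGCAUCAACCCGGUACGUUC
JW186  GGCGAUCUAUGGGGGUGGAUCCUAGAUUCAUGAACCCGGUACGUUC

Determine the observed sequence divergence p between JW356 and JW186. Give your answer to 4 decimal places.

Mismatches occur at site 8 (C→U), site 13 (C→G), site 18 (U→G), site 19 (U→A), site 28 (G→U), site 32 (C→G).
There are 6 differences over 46 sites, so p = 6/46 = 0.1304.

0.1304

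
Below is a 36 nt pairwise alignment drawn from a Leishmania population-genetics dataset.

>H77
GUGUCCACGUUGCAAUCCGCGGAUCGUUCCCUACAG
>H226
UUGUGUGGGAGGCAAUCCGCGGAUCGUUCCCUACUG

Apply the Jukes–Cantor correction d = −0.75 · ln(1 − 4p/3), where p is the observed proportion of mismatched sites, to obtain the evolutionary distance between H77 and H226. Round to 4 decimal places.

The sequences differ at positions 1 (G/U), 5 (C/G), 6 (C/U), 7 (A/G), 8 (C/G), 10 (U/A), 11 (U/G), 35 (A/U).
p = 8/36 = 0.222222.
d = −0.75 · ln(1 − (4/3)·0.222222) = −0.75 · ln(0.703704) = −0.75 · (-0.351397) = 0.2635.

0.2635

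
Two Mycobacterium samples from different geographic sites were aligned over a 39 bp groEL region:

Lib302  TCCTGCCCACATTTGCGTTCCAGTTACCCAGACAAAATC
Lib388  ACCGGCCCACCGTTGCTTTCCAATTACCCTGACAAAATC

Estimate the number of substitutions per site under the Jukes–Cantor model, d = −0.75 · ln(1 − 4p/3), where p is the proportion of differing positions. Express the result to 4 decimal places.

The sequences differ at positions 1 (T/A), 4 (T/G), 11 (A/C), 12 (T/G), 17 (G/T), 23 (G/A), 30 (A/T).
p = 7/39 = 0.179487.
d = −0.75 · ln(1 − (4/3)·0.179487) = −0.75 · ln(0.760684) = −0.75 · (-0.273537) = 0.2052.

0.2052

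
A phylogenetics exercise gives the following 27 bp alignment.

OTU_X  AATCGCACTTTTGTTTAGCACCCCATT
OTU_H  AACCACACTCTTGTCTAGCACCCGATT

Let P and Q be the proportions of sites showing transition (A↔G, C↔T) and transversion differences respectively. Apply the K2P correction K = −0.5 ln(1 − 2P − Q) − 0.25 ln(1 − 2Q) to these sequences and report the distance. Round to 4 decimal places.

0.2220

The sequences differ at positions 3 (T/C, transition), 5 (G/A, transition), 10 (T/C, transition), 15 (T/C, transition), 24 (C/G, transversion).
Of the 5 differences, 4 transitions and 1 transversion over 27 sites: P = 4/27 = 0.148148, Q = 1/27 = 0.037037.
d = −0.5·ln(0.666667) − 0.25·ln(0.925926) = −0.5·(-0.405465) − 0.25·(-0.076961) = 0.2220.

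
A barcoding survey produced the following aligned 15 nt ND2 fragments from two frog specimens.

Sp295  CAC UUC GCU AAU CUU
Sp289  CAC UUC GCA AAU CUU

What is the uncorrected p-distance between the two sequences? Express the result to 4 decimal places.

A single mismatch occurs at site 9 (U/A).
There are 1 differences over 15 sites, so p = 1/15 = 0.0667.

0.0667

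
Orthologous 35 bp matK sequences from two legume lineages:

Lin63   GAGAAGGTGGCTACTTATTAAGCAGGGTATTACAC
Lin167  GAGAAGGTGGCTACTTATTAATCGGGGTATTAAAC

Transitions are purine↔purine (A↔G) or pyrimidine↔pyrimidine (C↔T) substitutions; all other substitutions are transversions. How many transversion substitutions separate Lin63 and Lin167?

2

Differing sites — 22:G/T (Tv); 24:A/G (Ti); 33:C/A (Tv).
Of the 3 differences, 1 transition and 2 transversions, so the answer is 2.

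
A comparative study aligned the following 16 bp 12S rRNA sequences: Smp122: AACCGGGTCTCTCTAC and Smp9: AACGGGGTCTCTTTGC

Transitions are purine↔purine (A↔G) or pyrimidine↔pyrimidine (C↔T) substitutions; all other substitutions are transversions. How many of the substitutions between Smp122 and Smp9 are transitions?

The sequences differ at positions 4 (C/G, transversion), 13 (C/T, transition), 15 (A/G, transition).
Of the 3 differences, 2 transitions and 1 transversion, so the answer is 2.

2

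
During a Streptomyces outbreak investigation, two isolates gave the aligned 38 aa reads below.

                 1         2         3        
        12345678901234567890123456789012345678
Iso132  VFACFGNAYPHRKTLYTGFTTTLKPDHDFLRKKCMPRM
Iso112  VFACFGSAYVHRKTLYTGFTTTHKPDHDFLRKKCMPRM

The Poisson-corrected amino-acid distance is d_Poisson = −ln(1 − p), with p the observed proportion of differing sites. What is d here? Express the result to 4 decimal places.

Mismatches occur at site 7 (N/S), site 10 (P/V), site 23 (L/H).
p = 3/38 = 0.078947.
d = −ln(1 − 0.078947) = −ln(0.921053) = 0.0822.

0.0822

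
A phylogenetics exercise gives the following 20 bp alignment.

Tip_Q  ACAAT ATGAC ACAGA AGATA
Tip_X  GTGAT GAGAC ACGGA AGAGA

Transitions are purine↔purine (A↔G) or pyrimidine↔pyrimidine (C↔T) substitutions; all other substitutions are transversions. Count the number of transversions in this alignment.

2

Differing sites — 1:A/G (Ti); 2:C/T (Ti); 3:A/G (Ti); 6:A/G (Ti); 7:T/A (Tv); 13:A/G (Ti); 19:T/G (Tv).
Of the 7 differences, 5 transitions and 2 transversions, so the answer is 2.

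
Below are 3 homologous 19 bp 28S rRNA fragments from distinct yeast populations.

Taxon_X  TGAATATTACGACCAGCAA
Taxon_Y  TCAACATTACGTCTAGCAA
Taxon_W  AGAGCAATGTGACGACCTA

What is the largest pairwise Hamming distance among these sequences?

10

Pairwise Hamming distances:
  Taxon_X vs Taxon_Y: 4
  Taxon_X vs Taxon_W: 9
  Taxon_Y vs Taxon_W: 10
The largest is 10, between Taxon_Y and Taxon_W.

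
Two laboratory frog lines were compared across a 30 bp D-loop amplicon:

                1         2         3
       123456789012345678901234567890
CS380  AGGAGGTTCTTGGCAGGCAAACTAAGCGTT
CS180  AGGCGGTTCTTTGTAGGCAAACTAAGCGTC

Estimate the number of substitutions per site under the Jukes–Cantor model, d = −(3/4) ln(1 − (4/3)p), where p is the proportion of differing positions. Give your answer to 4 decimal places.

Differing sites — 4:A/C; 12:G/T; 14:C/T; 30:T/C.
p = 4/30 = 0.133333.
d = −0.75 · ln(1 − (4/3)·0.133333) = −0.75 · ln(0.822223) = −0.75 · (-0.195744) = 0.1468.

0.1468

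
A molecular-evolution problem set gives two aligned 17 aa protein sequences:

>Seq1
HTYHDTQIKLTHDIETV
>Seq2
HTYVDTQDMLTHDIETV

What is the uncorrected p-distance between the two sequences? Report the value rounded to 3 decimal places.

The sequences differ at positions 4 (H/V), 8 (I/D), 9 (K/M).
There are 3 differences over 17 sites, so p = 3/17 = 0.176.

0.176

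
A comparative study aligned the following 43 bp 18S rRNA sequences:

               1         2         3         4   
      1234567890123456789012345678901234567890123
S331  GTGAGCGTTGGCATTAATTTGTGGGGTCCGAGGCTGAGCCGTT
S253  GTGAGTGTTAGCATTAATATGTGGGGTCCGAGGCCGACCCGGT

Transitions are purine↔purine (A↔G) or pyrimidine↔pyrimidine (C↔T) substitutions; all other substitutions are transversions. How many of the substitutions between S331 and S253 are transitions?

3

Differing sites — 6:C/T (Ti); 10:G/A (Ti); 19:T/A (Tv); 35:T/C (Ti); 38:G/C (Tv); 42:T/G (Tv).
Of the 6 differences, 3 transitions and 3 transversions, so the answer is 3.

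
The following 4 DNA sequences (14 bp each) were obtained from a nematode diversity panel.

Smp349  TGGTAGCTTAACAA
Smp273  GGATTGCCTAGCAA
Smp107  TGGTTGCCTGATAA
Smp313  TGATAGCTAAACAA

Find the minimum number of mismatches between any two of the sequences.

Pairwise Hamming distances:
  Smp349 vs Smp273: 5
  Smp349 vs Smp107: 4
  Smp349 vs Smp313: 2
  Smp273 vs Smp107: 5
  Smp273 vs Smp313: 5
  Smp107 vs Smp313: 6
The smallest is 2, between Smp349 and Smp313.

2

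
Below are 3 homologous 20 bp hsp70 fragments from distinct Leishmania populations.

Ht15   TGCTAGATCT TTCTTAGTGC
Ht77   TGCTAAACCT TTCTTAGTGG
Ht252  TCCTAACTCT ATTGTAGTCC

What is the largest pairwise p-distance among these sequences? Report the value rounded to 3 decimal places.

0.400

Pairwise Hamming distances:
  Ht15 vs Ht77: 3
  Ht15 vs Ht252: 7
  Ht77 vs Ht252: 8
The largest is 8 mismatches, between Ht77 and Ht252; p = 8/20 = 0.400.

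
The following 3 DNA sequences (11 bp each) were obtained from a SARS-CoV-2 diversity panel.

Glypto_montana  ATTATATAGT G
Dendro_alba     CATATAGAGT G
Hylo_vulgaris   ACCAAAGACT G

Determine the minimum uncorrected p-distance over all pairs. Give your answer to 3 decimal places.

0.273

Pairwise Hamming distances:
  Glypto_montana vs Dendro_alba: 3
  Glypto_montana vs Hylo_vulgaris: 5
  Dendro_alba vs Hylo_vulgaris: 5
The smallest is 3 mismatches, between Glypto_montana and Dendro_alba; p = 3/11 = 0.273.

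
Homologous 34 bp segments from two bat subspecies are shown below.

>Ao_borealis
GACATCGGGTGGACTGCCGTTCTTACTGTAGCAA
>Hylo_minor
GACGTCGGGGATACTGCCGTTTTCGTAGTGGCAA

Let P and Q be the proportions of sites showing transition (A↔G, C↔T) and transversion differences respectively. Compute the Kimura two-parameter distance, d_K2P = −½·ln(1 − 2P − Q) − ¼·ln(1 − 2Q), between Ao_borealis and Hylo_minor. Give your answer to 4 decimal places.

0.3951

Mismatches occur at site 4 (A↔G, transition), site 10 (T↔G, transversion), site 11 (G↔A, transition), site 12 (G↔T, transversion), site 22 (C↔T, transition), site 24 (T↔C, transition), site 25 (A↔G, transition), site 26 (C↔T, transition), site 27 (T↔A, transversion), site 30 (A↔G, transition).
Of the 10 differences, 7 transitions and 3 transversions over 34 sites: P = 7/34 = 0.205882, Q = 3/34 = 0.088235.
d = −0.5·ln(0.500001) − 0.25·ln(0.823530) = −0.5·(-0.693145) − 0.25·(-0.194155) = 0.3951.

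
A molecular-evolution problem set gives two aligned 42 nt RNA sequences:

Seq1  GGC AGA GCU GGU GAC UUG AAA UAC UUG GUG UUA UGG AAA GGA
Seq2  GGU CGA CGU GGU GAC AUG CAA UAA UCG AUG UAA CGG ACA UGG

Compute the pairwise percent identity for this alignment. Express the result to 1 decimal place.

Differing sites — 3:C/U; 4:A/C; 7:G/C; 8:C/G; 16:U/A; 19:A/C; 24:C/A; 26:U/C; 28:G/A; 32:U/A; 34:U/C; 38:A/C; 40:G/U; 42:A/G.
28 of the 42 sites match, so the percent identity is 28/42 × 100 = 66.7%.

66.7%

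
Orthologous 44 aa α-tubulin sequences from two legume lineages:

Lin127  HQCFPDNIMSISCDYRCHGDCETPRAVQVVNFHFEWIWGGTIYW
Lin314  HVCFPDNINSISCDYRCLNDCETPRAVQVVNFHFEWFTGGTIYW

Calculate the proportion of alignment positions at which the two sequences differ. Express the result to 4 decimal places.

The sequences differ at positions 2 (Q/V), 9 (M/N), 18 (H/L), 19 (G/N), 37 (I/F), 38 (W/T).
There are 6 differences over 44 sites, so p = 6/44 = 0.1364.

0.1364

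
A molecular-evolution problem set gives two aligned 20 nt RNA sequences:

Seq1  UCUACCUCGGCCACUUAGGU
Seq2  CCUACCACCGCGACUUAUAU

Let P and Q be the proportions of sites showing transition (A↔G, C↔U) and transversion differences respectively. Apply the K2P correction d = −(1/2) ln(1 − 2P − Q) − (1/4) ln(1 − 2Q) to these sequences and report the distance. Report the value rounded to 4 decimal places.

The sequences differ at positions 1 (U/C, transition), 7 (U/A, transversion), 9 (G/C, transversion), 12 (C/G, transversion), 18 (G/U, transversion), 19 (G/A, transition).
Of the 6 differences, 2 transitions and 4 transversions over 20 sites: P = 2/20 = 0.100000, Q = 4/20 = 0.200000.
d = −0.5·ln(0.600000) − 0.25·ln(0.600000) = −0.5·(-0.510826) − 0.25·(-0.510826) = 0.3831.

0.3831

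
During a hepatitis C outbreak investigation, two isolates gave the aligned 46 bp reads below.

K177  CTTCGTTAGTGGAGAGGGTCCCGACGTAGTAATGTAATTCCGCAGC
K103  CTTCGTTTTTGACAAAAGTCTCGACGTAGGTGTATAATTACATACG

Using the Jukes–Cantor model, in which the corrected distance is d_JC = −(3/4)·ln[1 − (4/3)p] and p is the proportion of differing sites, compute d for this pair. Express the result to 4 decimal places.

0.5091

Differing sites — 8:A/T; 9:G/T; 12:G/A; 13:A/C; 14:G/A; 16:G/A; 17:G/A; 21:C/T; 30:T/G; 31:A/T; 32:A/G; 34:G/A; 40:C/A; 42:G/A; 43:C/T; 45:G/C; 46:C/G.
p = 17/46 = 0.369565.
d = −0.75 · ln(1 − (4/3)·0.369565) = −0.75 · ln(0.507247) = −0.75 · (-0.678757) = 0.5091.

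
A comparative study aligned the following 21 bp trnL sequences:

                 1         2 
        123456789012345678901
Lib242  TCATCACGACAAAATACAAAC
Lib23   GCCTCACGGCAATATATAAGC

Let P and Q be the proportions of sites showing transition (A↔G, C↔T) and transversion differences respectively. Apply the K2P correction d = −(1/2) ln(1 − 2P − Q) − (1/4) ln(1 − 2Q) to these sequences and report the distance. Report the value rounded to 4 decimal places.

The sequences differ at positions 1 (T/G, transversion), 3 (A/C, transversion), 9 (A/G, transition), 13 (A/T, transversion), 17 (C/T, transition), 20 (A/G, transition).
Of the 6 differences, 3 transitions and 3 transversions over 21 sites: P = 3/21 = 0.142857, Q = 3/21 = 0.142857.
d = −0.5·ln(0.571429) − 0.25·ln(0.714286) = −0.5·(-0.559615) − 0.25·(-0.336472) = 0.3639.

0.3639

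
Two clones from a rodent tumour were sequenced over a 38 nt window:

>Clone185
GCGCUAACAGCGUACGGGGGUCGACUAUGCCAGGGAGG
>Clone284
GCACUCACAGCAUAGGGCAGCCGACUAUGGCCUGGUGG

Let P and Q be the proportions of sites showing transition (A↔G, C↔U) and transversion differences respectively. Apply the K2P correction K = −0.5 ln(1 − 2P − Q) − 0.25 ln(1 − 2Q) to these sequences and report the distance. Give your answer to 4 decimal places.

0.3659

Mismatches occur at site 3 (G/A, transition), site 6 (A/C, transversion), site 12 (G/A, transition), site 15 (C/G, transversion), site 18 (G/C, transversion), site 19 (G/A, transition), site 21 (U/C, transition), site 30 (C/G, transversion), site 32 (A/C, transversion), site 33 (G/U, transversion), site 36 (A/U, transversion).
Of the 11 differences, 4 transitions and 7 transversions over 38 sites: P = 4/38 = 0.105263, Q = 7/38 = 0.184211.
d = −0.5·ln(0.605263) − 0.25·ln(0.631578) = −0.5·(-0.502092) − 0.25·(-0.459534) = 0.3659.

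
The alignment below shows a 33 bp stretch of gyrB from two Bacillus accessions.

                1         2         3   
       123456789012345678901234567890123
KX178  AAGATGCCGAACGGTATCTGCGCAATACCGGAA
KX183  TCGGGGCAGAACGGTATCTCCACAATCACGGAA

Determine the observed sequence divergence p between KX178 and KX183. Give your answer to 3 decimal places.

Mismatches occur at site 1 (A→T), site 2 (A→C), site 4 (A→G), site 5 (T→G), site 8 (C→A), site 20 (G→C), site 22 (G→A), site 27 (A→C), site 28 (C→A).
There are 9 differences over 33 sites, so p = 9/33 = 0.273.

0.273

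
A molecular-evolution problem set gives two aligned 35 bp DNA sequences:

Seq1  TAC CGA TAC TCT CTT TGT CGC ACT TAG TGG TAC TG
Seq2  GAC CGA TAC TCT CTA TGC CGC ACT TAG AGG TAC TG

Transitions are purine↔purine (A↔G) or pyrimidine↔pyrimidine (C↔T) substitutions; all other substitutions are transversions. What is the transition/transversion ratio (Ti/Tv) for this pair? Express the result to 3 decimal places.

Differing sites — 1:T/G (Tv); 15:T/A (Tv); 18:T/C (Ti); 28:T/A (Tv).
Of the 4 differences, 1 transition and 3 transversions, so Ti/Tv = 1/3 = 0.333.

0.333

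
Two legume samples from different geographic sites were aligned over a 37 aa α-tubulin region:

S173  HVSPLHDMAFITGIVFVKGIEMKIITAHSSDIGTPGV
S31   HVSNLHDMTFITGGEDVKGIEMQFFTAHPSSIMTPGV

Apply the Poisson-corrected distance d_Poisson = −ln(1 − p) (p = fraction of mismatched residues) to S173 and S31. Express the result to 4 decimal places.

Differing sites — 4:P/N; 9:A/T; 14:I/G; 15:V/E; 16:F/D; 23:K/Q; 24:I/F; 25:I/F; 29:S/P; 31:D/S; 33:G/M.
p = 11/37 = 0.297297.
d = −ln(1 − 0.297297) = −ln(0.702703) = 0.3528.

0.3528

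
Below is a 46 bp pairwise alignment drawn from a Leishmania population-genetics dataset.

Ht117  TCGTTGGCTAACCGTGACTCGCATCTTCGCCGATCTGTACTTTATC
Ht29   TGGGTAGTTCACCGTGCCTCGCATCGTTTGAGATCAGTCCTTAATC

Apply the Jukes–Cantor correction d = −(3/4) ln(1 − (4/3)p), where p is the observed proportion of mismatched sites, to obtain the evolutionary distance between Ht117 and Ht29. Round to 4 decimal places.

The sequences differ at positions 2 (C/G), 4 (T/G), 6 (G/A), 8 (C/T), 10 (A/C), 17 (A/C), 26 (T/G), 28 (C/T), 29 (G/T), 30 (C/G), 31 (C/A), 36 (T/A), 39 (A/C), 43 (T/A).
p = 14/46 = 0.304348.
d = −0.75 · ln(1 − (4/3)·0.304348) = −0.75 · ln(0.594203) = −0.75 · (-0.520534) = 0.3904.

0.3904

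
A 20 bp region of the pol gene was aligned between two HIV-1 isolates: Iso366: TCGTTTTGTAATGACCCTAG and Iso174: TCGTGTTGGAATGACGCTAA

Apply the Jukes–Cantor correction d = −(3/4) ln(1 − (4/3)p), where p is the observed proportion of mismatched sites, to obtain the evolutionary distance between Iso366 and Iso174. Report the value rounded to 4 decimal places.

Mismatches occur at site 5 (T↔G), site 9 (T↔G), site 16 (C↔G), site 20 (G↔A).
p = 4/20 = 0.200000.
d = −0.75 · ln(1 − (4/3)·0.200000) = −0.75 · ln(0.733333) = −0.75 · (-0.310155) = 0.2326.

0.2326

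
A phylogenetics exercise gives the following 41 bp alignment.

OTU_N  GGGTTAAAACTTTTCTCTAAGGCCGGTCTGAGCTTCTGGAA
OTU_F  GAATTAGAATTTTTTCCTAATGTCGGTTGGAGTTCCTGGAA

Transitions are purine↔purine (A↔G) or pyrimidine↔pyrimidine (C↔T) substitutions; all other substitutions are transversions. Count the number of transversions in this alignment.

2

Mismatches occur at site 2 (G/A, transition), site 3 (G/A, transition), site 7 (A/G, transition), site 10 (C/T, transition), site 15 (C/T, transition), site 16 (T/C, transition), site 21 (G/T, transversion), site 23 (C/T, transition), site 28 (C/T, transition), site 29 (T/G, transversion), site 33 (C/T, transition), site 35 (T/C, transition).
Of the 12 differences, 10 transitions and 2 transversions, so the answer is 2.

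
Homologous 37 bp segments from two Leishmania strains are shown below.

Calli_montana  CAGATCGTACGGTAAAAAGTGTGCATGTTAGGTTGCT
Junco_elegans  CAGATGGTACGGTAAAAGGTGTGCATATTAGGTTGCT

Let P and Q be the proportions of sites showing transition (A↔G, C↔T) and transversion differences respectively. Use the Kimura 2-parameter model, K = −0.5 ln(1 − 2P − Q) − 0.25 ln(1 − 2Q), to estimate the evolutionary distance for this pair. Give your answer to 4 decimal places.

Mismatches occur at site 6 (C→G, transversion), site 18 (A→G, transition), site 27 (G→A, transition).
Of the 3 differences, 2 transitions and 1 transversion over 37 sites: P = 2/37 = 0.054054, Q = 1/37 = 0.027027.
d = −0.5·ln(0.864865) − 0.25·ln(0.945946) = −0.5·(-0.145182) − 0.25·(-0.055570) = 0.0865.

0.0865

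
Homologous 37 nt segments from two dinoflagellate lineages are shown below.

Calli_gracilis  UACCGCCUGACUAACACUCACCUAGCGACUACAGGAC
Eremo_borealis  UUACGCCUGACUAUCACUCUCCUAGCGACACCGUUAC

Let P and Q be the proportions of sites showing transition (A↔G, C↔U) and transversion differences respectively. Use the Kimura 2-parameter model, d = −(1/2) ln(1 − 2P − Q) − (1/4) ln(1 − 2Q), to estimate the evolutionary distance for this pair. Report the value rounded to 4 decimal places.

Differing sites — 2:A/U (Tv); 3:C/A (Tv); 14:A/U (Tv); 20:A/U (Tv); 30:U/A (Tv); 31:A/C (Tv); 33:A/G (Ti); 34:G/U (Tv); 35:G/U (Tv).
Of the 9 differences, 1 transition and 8 transversions over 37 sites: P = 1/37 = 0.027027, Q = 8/37 = 0.216216.
d = −0.5·ln(0.729730) − 0.25·ln(0.567568) = −0.5·(-0.315081) − 0.25·(-0.566395) = 0.2991.

0.2991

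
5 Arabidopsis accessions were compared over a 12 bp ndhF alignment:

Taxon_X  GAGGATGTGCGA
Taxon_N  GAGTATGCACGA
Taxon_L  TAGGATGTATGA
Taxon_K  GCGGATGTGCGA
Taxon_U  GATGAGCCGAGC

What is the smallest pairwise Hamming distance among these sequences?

Pairwise Hamming distances:
  Taxon_X vs Taxon_N: 3
  Taxon_X vs Taxon_L: 3
  Taxon_X vs Taxon_K: 1
  Taxon_X vs Taxon_U: 6
  Taxon_N vs Taxon_L: 4
  Taxon_N vs Taxon_K: 4
  Taxon_N vs Taxon_U: 7
  Taxon_L vs Taxon_K: 4
  Taxon_L vs Taxon_U: 8
  Taxon_K vs Taxon_U: 7
The smallest is 1, between Taxon_X and Taxon_K.

1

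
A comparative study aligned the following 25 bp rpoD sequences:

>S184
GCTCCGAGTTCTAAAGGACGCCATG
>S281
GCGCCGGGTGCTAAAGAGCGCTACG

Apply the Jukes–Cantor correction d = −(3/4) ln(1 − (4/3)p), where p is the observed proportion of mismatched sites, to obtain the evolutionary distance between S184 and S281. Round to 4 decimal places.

Mismatches occur at site 3 (T/G), site 7 (A/G), site 10 (T/G), site 17 (G/A), site 18 (A/G), site 22 (C/T), site 24 (T/C).
p = 7/25 = 0.280000.
d = −0.75 · ln(1 − (4/3)·0.280000) = −0.75 · ln(0.626667) = −0.75 · (-0.467340) = 0.3505.

0.3505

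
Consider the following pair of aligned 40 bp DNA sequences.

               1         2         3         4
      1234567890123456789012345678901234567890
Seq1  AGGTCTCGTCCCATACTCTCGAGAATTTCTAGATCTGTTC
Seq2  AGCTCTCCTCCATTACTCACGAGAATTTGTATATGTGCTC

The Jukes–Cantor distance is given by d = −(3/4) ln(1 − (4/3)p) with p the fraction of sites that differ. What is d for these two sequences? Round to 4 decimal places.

0.2675

Mismatches occur at site 3 (G/C), site 8 (G/C), site 12 (C/A), site 13 (A/T), site 19 (T/A), site 29 (C/G), site 32 (G/T), site 35 (C/G), site 38 (T/C).
p = 9/40 = 0.225000.
d = −0.75 · ln(1 − (4/3)·0.225000) = −0.75 · ln(0.700000) = −0.75 · (-0.356675) = 0.2675.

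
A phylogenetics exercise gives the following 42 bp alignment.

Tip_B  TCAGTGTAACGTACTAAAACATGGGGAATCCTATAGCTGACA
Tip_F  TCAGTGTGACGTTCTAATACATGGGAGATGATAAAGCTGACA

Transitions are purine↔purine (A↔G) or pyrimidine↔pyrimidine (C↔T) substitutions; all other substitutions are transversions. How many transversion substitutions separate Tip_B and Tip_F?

5

Differing sites — 8:A/G (Ti); 13:A/T (Tv); 18:A/T (Tv); 26:G/A (Ti); 27:A/G (Ti); 30:C/G (Tv); 31:C/A (Tv); 34:T/A (Tv).
Of the 8 differences, 3 transitions and 5 transversions, so the answer is 5.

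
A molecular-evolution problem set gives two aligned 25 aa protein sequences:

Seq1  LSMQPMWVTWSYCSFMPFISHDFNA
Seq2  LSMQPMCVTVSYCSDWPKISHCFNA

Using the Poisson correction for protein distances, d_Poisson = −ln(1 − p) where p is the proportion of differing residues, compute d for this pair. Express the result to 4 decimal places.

Differing sites — 7:W/C; 10:W/V; 15:F/D; 16:M/W; 18:F/K; 22:D/C.
p = 6/25 = 0.240000.
d = −ln(1 − 0.240000) = −ln(0.760000) = 0.2744.

0.2744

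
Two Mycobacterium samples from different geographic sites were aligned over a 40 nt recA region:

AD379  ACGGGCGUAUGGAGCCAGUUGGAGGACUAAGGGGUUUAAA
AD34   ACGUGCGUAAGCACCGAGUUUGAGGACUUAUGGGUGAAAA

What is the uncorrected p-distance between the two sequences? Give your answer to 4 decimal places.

Mismatches occur at site 4 (G↔U), site 10 (U↔A), site 12 (G↔C), site 14 (G↔C), site 16 (C↔G), site 21 (G↔U), site 29 (A↔U), site 31 (G↔U), site 36 (U↔G), site 37 (U↔A).
There are 10 differences over 40 sites, so p = 10/40 = 0.2500.

0.2500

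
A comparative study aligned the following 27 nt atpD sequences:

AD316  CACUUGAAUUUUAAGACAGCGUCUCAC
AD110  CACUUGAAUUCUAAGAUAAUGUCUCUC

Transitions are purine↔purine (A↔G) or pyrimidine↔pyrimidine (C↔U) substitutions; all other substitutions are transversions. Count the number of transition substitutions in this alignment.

The sequences differ at positions 11 (U/C, transition), 17 (C/U, transition), 19 (G/A, transition), 20 (C/U, transition), 26 (A/U, transversion).
Of the 5 differences, 4 transitions and 1 transversion, so the answer is 4.

4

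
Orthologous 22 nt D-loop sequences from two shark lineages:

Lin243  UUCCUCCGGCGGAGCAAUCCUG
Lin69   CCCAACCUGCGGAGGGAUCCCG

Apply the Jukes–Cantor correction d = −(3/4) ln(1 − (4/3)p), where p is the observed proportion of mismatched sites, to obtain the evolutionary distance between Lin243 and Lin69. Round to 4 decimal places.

0.4975

Mismatches occur at site 1 (U↔C), site 2 (U↔C), site 4 (C↔A), site 5 (U↔A), site 8 (G↔U), site 15 (C↔G), site 16 (A↔G), site 21 (U↔C).
p = 8/22 = 0.363636.
d = −0.75 · ln(1 − (4/3)·0.363636) = −0.75 · ln(0.515152) = −0.75 · (-0.663293) = 0.4975.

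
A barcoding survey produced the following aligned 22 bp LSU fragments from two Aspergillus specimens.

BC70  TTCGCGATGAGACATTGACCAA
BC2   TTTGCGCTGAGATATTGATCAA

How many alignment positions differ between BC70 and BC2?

Mismatches occur at site 3 (C→T), site 7 (A→C), site 13 (C→T), site 19 (C→T).
That gives 4 mismatches out of 22 aligned sites, so the Hamming distance is 4.

4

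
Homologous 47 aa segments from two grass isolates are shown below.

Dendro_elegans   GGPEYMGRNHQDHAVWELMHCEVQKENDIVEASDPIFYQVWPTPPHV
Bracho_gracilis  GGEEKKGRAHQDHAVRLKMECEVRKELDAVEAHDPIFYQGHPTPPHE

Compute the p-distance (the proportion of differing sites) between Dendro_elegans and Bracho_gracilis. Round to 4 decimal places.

0.3191

The sequences differ at positions 3 (P/E), 5 (Y/K), 6 (M/K), 9 (N/A), 16 (W/R), 17 (E/L), 18 (L/K), 20 (H/E), 24 (Q/R), 27 (N/L), 29 (I/A), 33 (S/H), 40 (V/G), 41 (W/H), 47 (V/E).
There are 15 differences over 47 sites, so p = 15/47 = 0.3191.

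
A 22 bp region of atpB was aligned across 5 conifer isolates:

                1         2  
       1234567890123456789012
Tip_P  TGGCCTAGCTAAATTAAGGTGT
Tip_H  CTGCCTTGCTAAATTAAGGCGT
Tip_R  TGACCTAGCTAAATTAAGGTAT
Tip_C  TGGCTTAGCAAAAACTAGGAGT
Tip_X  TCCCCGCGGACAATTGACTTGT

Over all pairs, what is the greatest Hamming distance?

13

Pairwise Hamming distances:
  Tip_P vs Tip_H: 4
  Tip_P vs Tip_R: 2
  Tip_P vs Tip_C: 6
  Tip_P vs Tip_X: 10
  Tip_H vs Tip_R: 6
  Tip_H vs Tip_C: 9
  Tip_H vs Tip_X: 12
  Tip_R vs Tip_C: 8
  Tip_R vs Tip_X: 11
  Tip_C vs Tip_X: 13
The largest is 13, between Tip_C and Tip_X.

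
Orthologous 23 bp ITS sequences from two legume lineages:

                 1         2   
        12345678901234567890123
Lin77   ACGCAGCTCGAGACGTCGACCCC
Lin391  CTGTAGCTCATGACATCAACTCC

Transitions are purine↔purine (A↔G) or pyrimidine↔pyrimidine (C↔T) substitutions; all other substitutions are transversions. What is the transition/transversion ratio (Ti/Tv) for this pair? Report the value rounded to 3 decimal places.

Differing sites — 1:A/C (Tv); 2:C/T (Ti); 4:C/T (Ti); 10:G/A (Ti); 11:A/T (Tv); 15:G/A (Ti); 18:G/A (Ti); 21:C/T (Ti).
Of the 8 differences, 6 transitions and 2 transversions, so Ti/Tv = 6/2 = 3.000.

3.000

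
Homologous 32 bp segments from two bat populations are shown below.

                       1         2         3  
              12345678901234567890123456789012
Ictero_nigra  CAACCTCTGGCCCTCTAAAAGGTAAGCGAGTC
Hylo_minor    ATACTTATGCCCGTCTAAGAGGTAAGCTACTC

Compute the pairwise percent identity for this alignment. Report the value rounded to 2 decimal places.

Differing sites — 1:C/A; 2:A/T; 5:C/T; 7:C/A; 10:G/C; 13:C/G; 19:A/G; 28:G/T; 30:G/C.
23 of the 32 sites match, so the percent identity is 23/32 × 100 = 71.88%.

71.88%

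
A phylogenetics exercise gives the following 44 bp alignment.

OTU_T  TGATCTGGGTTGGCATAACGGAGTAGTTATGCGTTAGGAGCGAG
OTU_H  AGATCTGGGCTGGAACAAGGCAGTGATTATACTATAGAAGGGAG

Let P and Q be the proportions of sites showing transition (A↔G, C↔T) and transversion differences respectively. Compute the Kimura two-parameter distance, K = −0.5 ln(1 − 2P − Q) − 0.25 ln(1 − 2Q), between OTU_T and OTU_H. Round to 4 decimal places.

Differing sites — 1:T/A (Tv); 10:T/C (Ti); 14:C/A (Tv); 16:T/C (Ti); 19:C/G (Tv); 21:G/C (Tv); 25:A/G (Ti); 26:G/A (Ti); 31:G/A (Ti); 33:G/T (Tv); 34:T/A (Tv); 38:G/A (Ti); 41:C/G (Tv).
Of the 13 differences, 6 transitions and 7 transversions over 44 sites: P = 6/44 = 0.136364, Q = 7/44 = 0.159091.
d = −0.5·ln(0.568181) − 0.25·ln(0.681818) = −0.5·(-0.565315) − 0.25·(-0.382993) = 0.3784.

0.3784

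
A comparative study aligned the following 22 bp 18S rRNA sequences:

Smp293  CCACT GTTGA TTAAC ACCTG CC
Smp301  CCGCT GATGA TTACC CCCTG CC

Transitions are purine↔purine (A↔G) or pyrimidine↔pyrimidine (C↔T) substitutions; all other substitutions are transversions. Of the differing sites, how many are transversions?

The sequences differ at positions 3 (A/G, transition), 7 (T/A, transversion), 14 (A/C, transversion), 16 (A/C, transversion).
Of the 4 differences, 1 transition and 3 transversions, so the answer is 3.

3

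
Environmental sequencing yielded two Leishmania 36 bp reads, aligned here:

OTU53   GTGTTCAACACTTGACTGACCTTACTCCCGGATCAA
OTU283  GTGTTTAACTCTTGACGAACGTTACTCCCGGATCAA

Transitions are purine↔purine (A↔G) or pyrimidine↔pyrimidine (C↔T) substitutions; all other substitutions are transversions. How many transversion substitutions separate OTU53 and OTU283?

3

The sequences differ at positions 6 (C/T, transition), 10 (A/T, transversion), 17 (T/G, transversion), 18 (G/A, transition), 21 (C/G, transversion).
Of the 5 differences, 2 transitions and 3 transversions, so the answer is 3.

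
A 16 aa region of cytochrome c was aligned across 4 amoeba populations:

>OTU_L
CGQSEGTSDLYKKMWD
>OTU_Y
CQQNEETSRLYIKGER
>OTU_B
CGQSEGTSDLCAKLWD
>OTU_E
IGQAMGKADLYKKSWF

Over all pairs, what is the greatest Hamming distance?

Pairwise Hamming distances:
  OTU_L vs OTU_Y: 8
  OTU_L vs OTU_B: 3
  OTU_L vs OTU_E: 7
  OTU_Y vs OTU_B: 9
  OTU_Y vs OTU_E: 12
  OTU_B vs OTU_E: 9
The largest is 12, between OTU_Y and OTU_E.

12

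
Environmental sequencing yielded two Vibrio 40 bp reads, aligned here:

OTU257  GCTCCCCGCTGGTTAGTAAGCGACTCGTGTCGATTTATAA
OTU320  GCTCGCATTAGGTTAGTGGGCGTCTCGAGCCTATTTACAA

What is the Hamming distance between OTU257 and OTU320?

Differing sites — 5:C/G; 7:C/A; 8:G/T; 9:C/T; 10:T/A; 18:A/G; 19:A/G; 23:A/T; 28:T/A; 30:T/C; 32:G/T; 38:T/C.
That gives 12 mismatches out of 40 aligned sites, so the Hamming distance is 12.

12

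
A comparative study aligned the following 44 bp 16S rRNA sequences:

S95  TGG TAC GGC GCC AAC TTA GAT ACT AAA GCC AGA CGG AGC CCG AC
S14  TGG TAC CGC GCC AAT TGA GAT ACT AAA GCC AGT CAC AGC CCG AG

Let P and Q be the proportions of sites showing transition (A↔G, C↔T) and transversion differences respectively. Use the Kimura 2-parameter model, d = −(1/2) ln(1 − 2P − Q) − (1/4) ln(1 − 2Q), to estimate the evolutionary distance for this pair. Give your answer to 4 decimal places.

0.1789

Differing sites — 7:G/C (Tv); 15:C/T (Ti); 17:T/G (Tv); 33:A/T (Tv); 35:G/A (Ti); 36:G/C (Tv); 44:C/G (Tv).
Of the 7 differences, 2 transitions and 5 transversions over 44 sites: P = 2/44 = 0.045455, Q = 5/44 = 0.113636.
d = −0.5·ln(0.795454) − 0.25·ln(0.772728) = −0.5·(-0.228842) − 0.25·(-0.257828) = 0.1789.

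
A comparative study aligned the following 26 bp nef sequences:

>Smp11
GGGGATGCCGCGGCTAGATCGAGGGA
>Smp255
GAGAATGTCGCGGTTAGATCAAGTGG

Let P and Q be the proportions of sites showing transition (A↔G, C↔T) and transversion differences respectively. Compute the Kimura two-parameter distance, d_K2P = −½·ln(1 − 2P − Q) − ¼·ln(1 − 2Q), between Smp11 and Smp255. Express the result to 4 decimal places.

0.3666

Mismatches occur at site 2 (G↔A, transition), site 4 (G↔A, transition), site 8 (C↔T, transition), site 14 (C↔T, transition), site 21 (G↔A, transition), site 24 (G↔T, transversion), site 26 (A↔G, transition).
Of the 7 differences, 6 transitions and 1 transversion over 26 sites: P = 6/26 = 0.230769, Q = 1/26 = 0.038462.
d = −0.5·ln(0.500000) − 0.25·ln(0.923076) = −0.5·(-0.693147) − 0.25·(-0.080044) = 0.3666.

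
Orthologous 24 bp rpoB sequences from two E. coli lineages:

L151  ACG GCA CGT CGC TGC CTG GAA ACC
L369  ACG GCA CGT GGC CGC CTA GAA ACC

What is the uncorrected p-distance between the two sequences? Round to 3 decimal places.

0.125

The sequences differ at positions 10 (C/G), 13 (T/C), 18 (G/A).
There are 3 differences over 24 sites, so p = 3/24 = 0.125.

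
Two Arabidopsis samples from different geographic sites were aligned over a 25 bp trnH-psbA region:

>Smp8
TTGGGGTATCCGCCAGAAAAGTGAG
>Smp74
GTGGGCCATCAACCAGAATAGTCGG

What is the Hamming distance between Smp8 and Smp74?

Mismatches occur at site 1 (T↔G), site 6 (G↔C), site 7 (T↔C), site 11 (C↔A), site 12 (G↔A), site 19 (A↔T), site 23 (G↔C), site 24 (A↔G).
That gives 8 mismatches out of 25 aligned sites, so the Hamming distance is 8.

8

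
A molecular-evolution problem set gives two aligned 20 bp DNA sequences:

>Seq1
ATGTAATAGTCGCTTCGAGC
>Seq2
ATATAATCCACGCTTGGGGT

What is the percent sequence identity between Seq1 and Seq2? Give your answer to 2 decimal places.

Mismatches occur at site 3 (G/A), site 8 (A/C), site 9 (G/C), site 10 (T/A), site 16 (C/G), site 18 (A/G), site 20 (C/T).
13 of the 20 sites match, so the percent identity is 13/20 × 100 = 65.00%.

65.00%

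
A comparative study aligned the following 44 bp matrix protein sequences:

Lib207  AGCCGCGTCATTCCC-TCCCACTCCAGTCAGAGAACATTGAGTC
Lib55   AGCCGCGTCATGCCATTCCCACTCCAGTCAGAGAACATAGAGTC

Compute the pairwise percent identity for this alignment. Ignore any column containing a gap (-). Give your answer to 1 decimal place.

93.0%

Excluding the 1 gap column leaves 43 comparable sites.
Differing sites — 12:T/G; 15:C/A; 39:T/A.
40 of the 43 comparable sites match, so the percent identity is 40/43 × 100 = 93.0%.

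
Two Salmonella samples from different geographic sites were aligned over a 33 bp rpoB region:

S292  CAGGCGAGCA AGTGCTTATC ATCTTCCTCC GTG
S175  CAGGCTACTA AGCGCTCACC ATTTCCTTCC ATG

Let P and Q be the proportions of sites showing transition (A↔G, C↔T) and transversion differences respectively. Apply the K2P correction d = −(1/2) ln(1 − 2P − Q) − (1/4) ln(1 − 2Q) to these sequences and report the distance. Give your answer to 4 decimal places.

0.4265

Differing sites — 6:G/T (Tv); 8:G/C (Tv); 9:C/T (Ti); 13:T/C (Ti); 17:T/C (Ti); 19:T/C (Ti); 23:C/T (Ti); 25:T/C (Ti); 27:C/T (Ti); 31:G/A (Ti).
Of the 10 differences, 8 transitions and 2 transversions over 33 sites: P = 8/33 = 0.242424, Q = 2/33 = 0.060606.
d = −0.5·ln(0.454546) − 0.25·ln(0.878788) = −0.5·(-0.788456) − 0.25·(-0.129212) = 0.4265.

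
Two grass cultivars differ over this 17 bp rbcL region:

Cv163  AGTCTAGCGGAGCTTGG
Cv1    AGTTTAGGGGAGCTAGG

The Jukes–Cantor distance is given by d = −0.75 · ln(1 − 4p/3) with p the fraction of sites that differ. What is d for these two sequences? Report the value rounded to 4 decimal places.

0.2012

Differing sites — 4:C/T; 8:C/G; 15:T/A.
p = 3/17 = 0.176471.
d = −0.75 · ln(1 − (4/3)·0.176471) = −0.75 · ln(0.764705) = −0.75 · (-0.268265) = 0.2012.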